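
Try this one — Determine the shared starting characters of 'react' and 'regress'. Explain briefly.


Compare from the start: 2 characters match: 're'. Mismatch at position 3: 'a' vs 'g'.

re


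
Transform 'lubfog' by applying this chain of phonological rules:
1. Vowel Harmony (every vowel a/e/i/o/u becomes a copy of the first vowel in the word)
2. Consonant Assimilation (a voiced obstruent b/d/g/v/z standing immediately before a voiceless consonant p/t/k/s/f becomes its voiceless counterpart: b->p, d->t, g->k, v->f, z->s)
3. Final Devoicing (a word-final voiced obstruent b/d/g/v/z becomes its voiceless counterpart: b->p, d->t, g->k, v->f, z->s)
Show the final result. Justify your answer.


Starting form: 'lubfog'
Rule 1: Vowel Harmony: all vowels become 'u' (matching first vowel). 'lubfog' -> 'lubfug'
Rule 2: Consonant Assimilation: voiced obstruent before voiceless consonant becomes voiceless ('bf' -> 'pf'). 'lubfug' -> 'lupfug'
Rule 3: Final Devoicing: word-final voiced obstruent 'g' becomes voiceless 'k'. 'lupfug' -> 'lupfuk'
Final form: 'lupfuk'

lupfuk


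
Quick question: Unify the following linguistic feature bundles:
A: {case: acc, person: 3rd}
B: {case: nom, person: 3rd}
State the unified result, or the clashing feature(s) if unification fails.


Compare features:
case: A=acc vs B=nom -> CLASH
person: A=3rd vs B=3rd -> unified: 3rd
Clash detected on feature 'case' (acc vs nom); unification fails.

CLASH on 'case' (acc vs nom)


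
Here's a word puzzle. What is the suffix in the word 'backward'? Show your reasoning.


The word 'backward' = 'back' (root) + '-ward' (suffix). The suffix is '-ward'.

ward


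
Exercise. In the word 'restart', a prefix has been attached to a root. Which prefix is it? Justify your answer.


The word 'restart' = 're' (prefix) + 'start' (root). The prefix is 're'.

re


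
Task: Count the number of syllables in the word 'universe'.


Break 'universe' into syllables: u-ni-verse -> u | ni | verse = 3 syllables

3 syllables


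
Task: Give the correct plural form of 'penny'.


Apply rule: Change -y to -ies (consonant + y). 'penny' becomes 'pennies'.

pennies


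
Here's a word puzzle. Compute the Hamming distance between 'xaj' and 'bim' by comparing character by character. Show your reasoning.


Alignment:
Position 1: 'x' vs 'b' = DIFFER
Position 2: 'a' vs 'i' = DIFFER
Position 3: 'j' vs 'm' = DIFFER
Total differences: 3

3


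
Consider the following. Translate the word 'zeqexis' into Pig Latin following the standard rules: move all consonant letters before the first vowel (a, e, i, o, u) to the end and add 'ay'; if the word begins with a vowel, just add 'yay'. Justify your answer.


'zeqexis': move consonant cluster 'z' to end and add 'ay': 'eqexiszay'.

eqexiszay


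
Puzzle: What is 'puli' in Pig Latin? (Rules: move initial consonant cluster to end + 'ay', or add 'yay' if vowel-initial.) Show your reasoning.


'puli': move consonant cluster 'p' to end and add 'ay': 'ulipay'.

ulipay


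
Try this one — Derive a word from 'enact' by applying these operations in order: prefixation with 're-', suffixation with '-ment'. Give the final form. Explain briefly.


Step 1: Add prefix 're-' to 'enact' = 'reenact'
Step 2: Add suffix '-ment' to 'reenact' = 'reenactment'

reenactment


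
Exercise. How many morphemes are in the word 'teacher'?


Decomposition: teach (root) + -er (suffix) = 2 morpheme(s)

2 morphemes


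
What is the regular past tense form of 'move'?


Apply rule: Add -d (word ends in -e). 'move' becomes 'moved'.

moved


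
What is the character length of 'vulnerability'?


Spell out 'vulnerability' and number each letter: v(1), u(2), l(3), n(4), e(5), r(6), a(7), b(8), i(9), l(10), i(11), t(12), y(13). Total: 13 letters.

13


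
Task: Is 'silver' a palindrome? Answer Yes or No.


Forward: 'silver'
Reversed: 'revlis'
They differ.

No


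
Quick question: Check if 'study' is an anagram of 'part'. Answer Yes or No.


Sorted letters of 'study': 'dstuy'
Sorted letters of 'part': 'aprt'
They do not match.

No


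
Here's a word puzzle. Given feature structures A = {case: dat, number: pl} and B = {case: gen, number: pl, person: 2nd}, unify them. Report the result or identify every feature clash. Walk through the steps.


Compare features:
case: A=dat vs B=gen -> CLASH
number: A=pl vs B=pl -> unified: pl
person: A=_ vs B=2nd -> unified: 2nd
Clash detected on feature 'case' (dat vs gen); unification fails.

CLASH on 'case' (dat vs gen)


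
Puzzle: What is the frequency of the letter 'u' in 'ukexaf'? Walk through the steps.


Letter 'u' in 'ukexaf': found at position(s) 1 = 1 occurrence(s).

1


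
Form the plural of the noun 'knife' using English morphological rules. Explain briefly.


Apply rule: Change -fe to -ves. 'knife' becomes 'knives'.

knives


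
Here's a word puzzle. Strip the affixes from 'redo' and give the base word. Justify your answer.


Remove prefix 're' from 'redo' to get root 'do'.

do


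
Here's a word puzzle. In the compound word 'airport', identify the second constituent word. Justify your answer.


Split 'airport' into 'air' + 'port'. The second part is 'port'.

port


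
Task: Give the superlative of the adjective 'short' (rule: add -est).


Apply superlative formation (add -est): 'short' -> 'shortest'.

shortest


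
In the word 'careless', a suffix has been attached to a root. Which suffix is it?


The word 'careless' = 'care' (root) + '-less' (suffix). The suffix is '-less'.

less


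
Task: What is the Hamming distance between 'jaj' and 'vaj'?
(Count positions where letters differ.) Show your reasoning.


Alignment:
Position 1: 'j' vs 'v' = DIFFER
Position 2: 'a' vs 'a' = match
Position 3: 'j' vs 'j' = match
Total differences: 1

1


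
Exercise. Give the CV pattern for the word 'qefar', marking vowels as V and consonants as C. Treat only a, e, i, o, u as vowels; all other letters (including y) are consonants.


Letter mapping: q = C, e = V, f = C, a = V, r = C.

CVCVC


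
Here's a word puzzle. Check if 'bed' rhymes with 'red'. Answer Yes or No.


Rime (stressed vowel + following sounds) of 'bed': -ed = /ɛd/
Rime of 'red': -ed = /ɛd/
/ɛd/ and /ɛd/ are the same ending sound, so the words rhyme.

Yes


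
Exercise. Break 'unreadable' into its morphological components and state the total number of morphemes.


Step 1: Identify prefix: 'un' (meaning: not/reverse)
Step 2: Identify root: 'read'
Step 3: Identify suffix(es): 'able'
Decomposition: un- (prefix: not/reverse) + read (root) + -able (suffix: capable of)
Total morphemes: 3

3 morphemes (un- (prefix: not/reverse) + read (root) + -able (suffix: capable of))


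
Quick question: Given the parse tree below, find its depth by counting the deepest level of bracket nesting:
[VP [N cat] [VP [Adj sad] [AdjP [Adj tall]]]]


Count bracket nesting levels:
'[' at pos 0: depth = 1
'[' at pos 4: depth = 2
'[' at pos 12: depth = 2
'[' at pos 16: depth = 3
'[' at pos 26: depth = 3
'[' at pos 32: depth = 4
Maximum depth reached: 4

4


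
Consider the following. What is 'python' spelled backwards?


Reverse 'python' character by character: 'nohtyp'.

nohtyp


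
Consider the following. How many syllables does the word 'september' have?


Break 'september' into syllables: sep-tem-ber -> sep | tem | ber = 3 syllables

3 syllables


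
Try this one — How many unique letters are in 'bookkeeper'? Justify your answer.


Unique letters in 'bookkeeper': {b, e, k, o, p, r} = 6 distinct letters.

6


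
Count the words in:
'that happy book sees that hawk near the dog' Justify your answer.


Split into words: that | happy | book | sees | that | hawk | near | the | dog = 9 words.

9


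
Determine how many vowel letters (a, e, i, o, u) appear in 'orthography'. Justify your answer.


Vowels in 'orthography': o, o, a = 3 vowels.

3


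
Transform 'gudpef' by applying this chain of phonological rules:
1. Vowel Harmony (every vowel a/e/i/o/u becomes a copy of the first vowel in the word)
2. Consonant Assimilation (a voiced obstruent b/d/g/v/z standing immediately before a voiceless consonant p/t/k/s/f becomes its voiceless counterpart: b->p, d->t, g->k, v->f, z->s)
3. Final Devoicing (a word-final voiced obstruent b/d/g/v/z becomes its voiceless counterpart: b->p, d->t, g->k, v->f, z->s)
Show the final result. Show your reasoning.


Starting form: 'gudpef'
Rule 1: Vowel Harmony: all vowels become 'u' (matching first vowel). 'gudpef' -> 'gudpuf'
Rule 2: Consonant Assimilation: voiced obstruent before voiceless consonant becomes voiceless ('dp' -> 'tp'). 'gudpuf' -> 'gutpuf'
Rule 3: Final Devoicing: final consonant 'f' is not one of the voiced obstruents b/d/g/v/z. No change.
Final form: 'gutpuf'

gutpuf


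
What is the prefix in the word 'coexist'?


The word 'coexist' = 'co' (prefix) + 'exist' (root). The prefix is 'co'.

co


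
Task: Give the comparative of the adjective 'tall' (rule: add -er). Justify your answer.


Apply comparative formation (add -er): 'tall' -> 'taller'.

taller


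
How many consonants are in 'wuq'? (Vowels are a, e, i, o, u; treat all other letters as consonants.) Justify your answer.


Consonants in 'wuq': w, q = 2 consonants.

2


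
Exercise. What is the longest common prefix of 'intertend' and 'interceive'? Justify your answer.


Compare from the start: 5 characters match: 'inter'. Mismatch at position 6: 't' vs 'c'.

inter


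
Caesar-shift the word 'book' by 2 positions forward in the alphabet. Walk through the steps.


Shift each letter by 2: b -> d, o -> q, o -> q, k -> m. Result: 'dqqm'.

dqqm


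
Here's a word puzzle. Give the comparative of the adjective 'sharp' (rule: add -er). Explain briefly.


Apply comparative formation (add -er): 'sharp' -> 'sharper'.

sharper


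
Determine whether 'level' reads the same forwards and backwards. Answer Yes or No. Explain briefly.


Forward: 'level'
Reversed: 'level'
They are identical.

Yes


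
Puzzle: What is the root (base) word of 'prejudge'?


Remove prefix 'pre' from 'prejudge' to get root 'judge'.

judge


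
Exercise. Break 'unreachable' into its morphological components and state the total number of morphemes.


Step 1: Identify prefix: 'un' (meaning: not/reverse)
Step 2: Identify root: 'reach'
Step 3: Identify suffix(es): 'able'
Decomposition: un- (prefix: not/reverse) + reach (root) + -able (suffix: capable of)
Total morphemes: 3

3 morphemes (un- (prefix: not/reverse) + reach (root) + -able (suffix: capable of))


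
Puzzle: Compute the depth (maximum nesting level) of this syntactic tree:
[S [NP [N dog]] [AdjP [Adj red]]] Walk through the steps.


Count bracket nesting levels:
'[' at pos 0: depth = 1
'[' at pos 3: depth = 2
'[' at pos 7: depth = 3
'[' at pos 16: depth = 2
'[' at pos 22: depth = 3
Maximum depth reached: 3

3


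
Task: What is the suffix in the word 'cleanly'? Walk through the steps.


The word 'cleanly' = 'clean' (root) + '-ly' (suffix). The suffix is '-ly'.

ly


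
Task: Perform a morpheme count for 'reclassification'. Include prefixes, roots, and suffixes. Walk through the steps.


Decomposition: re- (prefix) + class (root) + -ify (suffix) + -ation (suffix) = 4 morpheme(s)

4 morphemes


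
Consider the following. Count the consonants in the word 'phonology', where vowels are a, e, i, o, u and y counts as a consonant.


Consonants in 'phonology': p, h, n, l, g, y = 6 consonants.

6


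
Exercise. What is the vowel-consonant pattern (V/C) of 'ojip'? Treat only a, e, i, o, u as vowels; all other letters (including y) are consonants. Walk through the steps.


Letter mapping: o = V, j = C, i = V, p = C.

VCVC


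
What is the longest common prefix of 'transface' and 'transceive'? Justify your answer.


Compare from the start: 5 characters match: 'trans'. Mismatch at position 6: 'f' vs 'c'.

trans


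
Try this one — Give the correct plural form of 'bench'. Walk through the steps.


Apply rule: Add -es (sibilant/fricative ending). 'bench' becomes 'benches'.

benches


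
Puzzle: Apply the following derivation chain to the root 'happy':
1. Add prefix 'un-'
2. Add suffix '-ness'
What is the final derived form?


Step 1: Add prefix 'un-' to 'happy' = 'unhappy'
Step 2: Add suffix '-ness' to 'unhappy' = 'unhappiness'

unhappiness


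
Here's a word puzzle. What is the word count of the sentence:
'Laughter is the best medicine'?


Split into words: Laughter | is | the | best | medicine = 5 words.

5


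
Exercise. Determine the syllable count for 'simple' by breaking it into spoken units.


Break 'simple' into syllables: sim-ple -> sim | ple = 2 syllables

2 syllables


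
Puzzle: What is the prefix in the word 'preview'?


The word 'preview' = 'pre' (prefix) + 'view' (root). The prefix is 'pre'.

pre


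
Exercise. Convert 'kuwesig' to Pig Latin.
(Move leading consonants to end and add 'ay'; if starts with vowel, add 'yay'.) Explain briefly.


'kuwesig': move consonant cluster 'k' to end and add 'ay': 'uwesigkay'.

uwesigkay


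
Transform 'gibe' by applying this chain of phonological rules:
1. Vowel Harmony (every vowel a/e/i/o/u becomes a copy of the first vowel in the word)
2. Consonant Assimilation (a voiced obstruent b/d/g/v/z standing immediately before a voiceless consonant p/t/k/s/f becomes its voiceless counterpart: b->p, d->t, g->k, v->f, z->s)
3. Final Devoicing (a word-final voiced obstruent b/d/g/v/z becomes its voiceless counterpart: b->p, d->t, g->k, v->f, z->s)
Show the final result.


Starting form: 'gibe'
Rule 1: Vowel Harmony: all vowels become 'i' (matching first vowel). 'gibe' -> 'gibi'
Rule 2: Consonant Assimilation: no voiced obstruent (b/d/g/v/z) stands immediately before a voiceless consonant (p/t/k/s/f). No change.
Rule 3: Final Devoicing: the word ends in the vowel 'i', not a consonant. No change.
Final form: 'gibi'

gibi


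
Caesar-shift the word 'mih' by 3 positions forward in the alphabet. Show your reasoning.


Shift each letter by 3: m -> p, i -> l, h -> k. Result: 'plk'.

plk


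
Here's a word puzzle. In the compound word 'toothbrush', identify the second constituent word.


Split 'toothbrush' into 'tooth' + 'brush'. The second part is 'brush'.

brush


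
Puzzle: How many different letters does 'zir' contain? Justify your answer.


Unique letters in 'zir': {i, r, z} = 3 distinct letters.

3


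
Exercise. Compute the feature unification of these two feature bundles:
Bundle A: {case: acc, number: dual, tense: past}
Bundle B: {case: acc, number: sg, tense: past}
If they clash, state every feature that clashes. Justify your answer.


Compare features:
case: A=acc vs B=acc -> unified: acc
number: A=dual vs B=sg -> CLASH
tense: A=past vs B=past -> unified: past
Clash detected on feature 'number' (dual vs sg); unification fails.

CLASH on 'number' (dual vs sg)


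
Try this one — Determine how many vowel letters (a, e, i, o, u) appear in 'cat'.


Vowels in 'cat': a = 1 vowels.

1


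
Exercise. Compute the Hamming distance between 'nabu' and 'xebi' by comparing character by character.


Alignment:
Position 1: 'n' vs 'x' = DIFFER
Position 2: 'a' vs 'e' = DIFFER
Position 3: 'b' vs 'b' = match
Position 4: 'u' vs 'i' = DIFFER
Total differences: 3

3


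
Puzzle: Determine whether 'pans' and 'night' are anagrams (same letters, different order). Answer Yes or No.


Sorted letters of 'pans': 'anps'
Sorted letters of 'night': 'ghint'
They do not match.

No


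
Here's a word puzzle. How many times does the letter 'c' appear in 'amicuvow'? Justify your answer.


Letter 'c' in 'amicuvow': found at position(s) 4 = 1 occurrence(s).

1


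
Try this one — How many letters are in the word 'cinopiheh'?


Spell out 'cinopiheh' and number each letter: c(1), i(2), n(3), o(4), p(5), i(6), h(7), e(8), h(9). Total: 9 letters.

9


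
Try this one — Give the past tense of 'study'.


Apply rule: Change -y to -ied. 'study' becomes 'studied'.

studied


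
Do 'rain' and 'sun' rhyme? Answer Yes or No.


Rime (stressed vowel + following sounds) of 'rain': -ain = /eɪn/
Rime of 'sun': -un = /ʌn/
/eɪn/ and /ʌn/ are different ending sounds, so the words do not rhyme.

No


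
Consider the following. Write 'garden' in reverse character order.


Reverse 'garden' character by character: 'nedrag'.

nedrag


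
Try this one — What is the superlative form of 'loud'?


Apply superlative formation (add -est): 'loud' -> 'loudest'.

loudest


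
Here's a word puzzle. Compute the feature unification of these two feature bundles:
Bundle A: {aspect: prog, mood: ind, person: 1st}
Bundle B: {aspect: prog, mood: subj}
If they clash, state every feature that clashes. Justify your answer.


Compare features:
aspect: A=prog vs B=prog -> unified: prog
mood: A=ind vs B=subj -> CLASH
person: A=1st vs B=_ -> unified: 1st
Clash detected on feature 'mood' (ind vs subj); unification fails.

CLASH on 'mood' (ind vs subj)


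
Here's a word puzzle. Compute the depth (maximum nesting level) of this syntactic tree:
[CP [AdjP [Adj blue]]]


Count bracket nesting levels:
'[' at pos 0: depth = 1
'[' at pos 4: depth = 2
'[' at pos 10: depth = 3
Maximum depth reached: 3

3


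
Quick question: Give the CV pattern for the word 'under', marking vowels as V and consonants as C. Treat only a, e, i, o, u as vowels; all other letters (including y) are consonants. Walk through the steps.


Letter mapping: u = V, n = C, d = C, e = V, r = C.

VCCVC


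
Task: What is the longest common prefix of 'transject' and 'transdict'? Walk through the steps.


Compare from the start: 5 characters match: 'trans'. Mismatch at position 6: 'j' vs 'd'.

trans


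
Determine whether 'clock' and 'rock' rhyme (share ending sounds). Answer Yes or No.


Rime (stressed vowel + following sounds) of 'clock': -ock = /ɒk/
Rime of 'rock': -ock = /ɒk/
/ɒk/ and /ɒk/ are the same ending sound, so the words rhyme.

Yes


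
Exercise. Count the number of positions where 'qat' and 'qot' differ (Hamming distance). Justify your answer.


Alignment:
Position 1: 'q' vs 'q' = match
Position 2: 'a' vs 'o' = DIFFER
Position 3: 't' vs 't' = match
Total differences: 1

1


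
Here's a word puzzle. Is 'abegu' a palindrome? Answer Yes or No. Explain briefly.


Forward: 'abegu'
Reversed: 'ugeba'
They differ.

No


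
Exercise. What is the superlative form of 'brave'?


Apply superlative formation (ends in e: add -st): 'brave' -> 'bravest'.

bravest


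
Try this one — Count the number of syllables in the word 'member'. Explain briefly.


Break 'member' into syllables: mem-ber -> mem | ber = 2 syllables

2 syllables


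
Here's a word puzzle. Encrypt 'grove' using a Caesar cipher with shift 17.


Shift each letter by 17: g -> x, r -> i, o -> f, v -> m, e -> v. Result: 'xifmv'.

xifmv


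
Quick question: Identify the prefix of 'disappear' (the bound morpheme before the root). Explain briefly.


The word 'disappear' = 'dis' (prefix) + 'appear' (root). The prefix is 'dis'.

dis


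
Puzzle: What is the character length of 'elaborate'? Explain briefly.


Spell out 'elaborate' and number each letter: e(1), l(2), a(3), b(4), o(5), r(6), a(7), t(8), e(9). Total: 9 letters.

9


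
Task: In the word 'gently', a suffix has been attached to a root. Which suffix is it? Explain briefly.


The word 'gently' = 'gentle' (root) + '-ly' (suffix). The suffix is '-ly'.

ly


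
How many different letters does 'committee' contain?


Unique letters in 'committee': {c, e, i, m, o, t} = 6 distinct letters.

6


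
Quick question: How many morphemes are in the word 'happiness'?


Decomposition: happy (root) + -ness (suffix) = 2 morpheme(s)

2 morphemes


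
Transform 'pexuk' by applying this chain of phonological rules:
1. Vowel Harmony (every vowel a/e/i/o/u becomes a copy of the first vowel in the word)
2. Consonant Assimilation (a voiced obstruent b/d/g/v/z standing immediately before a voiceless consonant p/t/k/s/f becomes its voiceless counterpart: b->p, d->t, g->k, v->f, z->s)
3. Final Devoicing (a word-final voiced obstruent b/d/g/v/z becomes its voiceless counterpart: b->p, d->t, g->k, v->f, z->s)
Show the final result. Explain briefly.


Starting form: 'pexuk'
Rule 1: Vowel Harmony: all vowels become 'e' (matching first vowel). 'pexuk' -> 'pexek'
Rule 2: Consonant Assimilation: no voiced obstruent (b/d/g/v/z) stands immediately before a voiceless consonant (p/t/k/s/f). No change.
Rule 3: Final Devoicing: final consonant 'k' is not one of the voiced obstruents b/d/g/v/z. No change.
Final form: 'pexek'

pexek


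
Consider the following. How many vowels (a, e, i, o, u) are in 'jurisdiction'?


Vowels in 'jurisdiction': u, i, i, i, o = 5 vowels.

5


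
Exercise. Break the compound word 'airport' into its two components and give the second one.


Split 'airport' into 'air' + 'port'. The second part is 'port'.

port


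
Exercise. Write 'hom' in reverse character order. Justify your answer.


Reverse 'hom' character by character: 'moh'.

moh


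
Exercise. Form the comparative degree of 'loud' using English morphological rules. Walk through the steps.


Apply comparative formation (add -er): 'loud' -> 'louder'.

louder


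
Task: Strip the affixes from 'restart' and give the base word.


Remove prefix 're' from 'restart' to get root 'start'.

start


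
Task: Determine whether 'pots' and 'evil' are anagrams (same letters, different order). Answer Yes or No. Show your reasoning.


Sorted letters of 'pots': 'opst'
Sorted letters of 'evil': 'eilv'
They do not match.

No


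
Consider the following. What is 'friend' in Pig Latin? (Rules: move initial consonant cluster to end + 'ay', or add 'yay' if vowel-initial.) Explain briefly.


'friend': move consonant cluster 'fr' to end and add 'ay': 'iendfray'.

iendfray


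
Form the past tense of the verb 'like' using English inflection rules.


Apply rule: Add -d (word ends in -e). 'like' becomes 'liked'.

liked


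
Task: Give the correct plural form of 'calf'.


Apply rule: Change -f to -ves. 'calf' becomes 'calves'.

calves


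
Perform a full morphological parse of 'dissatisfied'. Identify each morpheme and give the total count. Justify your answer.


Step 1: Identify prefix: 'dis' (meaning: not/apart)
Step 2: Identify root: 'satisfy'
Step 3: Identify suffix(es): 'ed'
Decomposition: dis- (prefix: not/apart) + satisfy (root) + -ed (suffix: past)
Total morphemes: 3

3 morphemes (dis- (prefix: not/apart) + satisfy (root) + -ed (suffix: past))


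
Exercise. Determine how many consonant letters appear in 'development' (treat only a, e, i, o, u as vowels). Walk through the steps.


Consonants in 'development': d, v, l, p, m, n, t = 7 consonants.

7


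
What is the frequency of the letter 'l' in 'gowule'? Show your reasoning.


Letter 'l' in 'gowule': found at position(s) 5 = 1 occurrence(s).

1


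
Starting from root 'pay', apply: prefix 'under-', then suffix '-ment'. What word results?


Step 1: Add prefix 'under-' to 'pay' = 'underpay'
Step 2: Add suffix '-ment' to 'underpay' = 'underpayment'

underpayment


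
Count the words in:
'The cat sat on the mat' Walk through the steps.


Split into words: The | cat | sat | on | the | mat = 6 words.

6


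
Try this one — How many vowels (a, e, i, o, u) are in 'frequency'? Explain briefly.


Vowels in 'frequency': e, u, e = 3 vowels.

3


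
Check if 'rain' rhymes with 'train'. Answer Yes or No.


Rime (stressed vowel + following sounds) of 'rain': -ain = /eɪn/
Rime of 'train': -ain = /eɪn/
/eɪn/ and /eɪn/ are the same ending sound, so the words rhyme.

Yes


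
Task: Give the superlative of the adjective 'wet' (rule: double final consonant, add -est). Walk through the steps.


Apply superlative formation (double final consonant, add -est): 'wet' -> 'wettest'.

wettest


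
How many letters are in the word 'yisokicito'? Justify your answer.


Spell out 'yisokicito' and number each letter: y(1), i(2), s(3), o(4), k(5), i(6), c(7), i(8), t(9), o(10). Total: 10 letters.

10


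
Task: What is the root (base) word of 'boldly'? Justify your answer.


Remove suffix '-ly' from 'boldly' to get root 'bold'.

bold


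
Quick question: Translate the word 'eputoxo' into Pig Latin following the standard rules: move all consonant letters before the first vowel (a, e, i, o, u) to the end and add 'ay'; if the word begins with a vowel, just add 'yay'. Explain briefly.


'eputoxo' starts with a vowel, so add 'yay': 'eputoxoyay'.

eputoxoyay


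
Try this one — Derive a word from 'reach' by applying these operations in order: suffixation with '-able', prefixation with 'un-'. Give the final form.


Step 1: Add suffix '-able' to 'reach' = 'reachable'
Step 2: Add prefix 'un-' to 'reachable' = 'unreachable'

unreachable


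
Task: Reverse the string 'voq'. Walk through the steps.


Reverse 'voq' character by character: 'qov'.

qov


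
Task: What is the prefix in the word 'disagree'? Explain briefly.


The word 'disagree' = 'dis' (prefix) + 'agree' (root). The prefix is 'dis'.

dis


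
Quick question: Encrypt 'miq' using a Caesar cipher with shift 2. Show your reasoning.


Shift each letter by 2: m -> o, i -> k, q -> s. Result: 'oks'.

oks


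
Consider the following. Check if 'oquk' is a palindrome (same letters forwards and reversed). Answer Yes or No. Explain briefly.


Forward: 'oquk'
Reversed: 'kuqo'
They differ.

No


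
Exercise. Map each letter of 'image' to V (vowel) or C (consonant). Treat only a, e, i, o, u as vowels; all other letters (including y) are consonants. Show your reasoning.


Letter mapping: i = V, m = C, a = V, g = C, e = V.

VCVCV


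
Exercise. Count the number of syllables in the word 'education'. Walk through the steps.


Break 'education' into syllables: ed-u-ca-tion -> ed | u | ca | tion = 4 syllables

4 syllables


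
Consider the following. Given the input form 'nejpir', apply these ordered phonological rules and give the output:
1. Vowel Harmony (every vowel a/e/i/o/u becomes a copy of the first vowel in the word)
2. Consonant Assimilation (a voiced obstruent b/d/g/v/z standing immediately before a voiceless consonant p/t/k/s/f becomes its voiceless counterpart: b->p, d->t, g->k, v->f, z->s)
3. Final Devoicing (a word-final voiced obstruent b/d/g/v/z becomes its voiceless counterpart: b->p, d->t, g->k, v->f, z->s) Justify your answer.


Starting form: 'nejpir'
Rule 1: Vowel Harmony: all vowels become 'e' (matching first vowel). 'nejpir' -> 'nejper'
Rule 2: Consonant Assimilation: no voiced obstruent (b/d/g/v/z) stands immediately before a voiceless consonant (p/t/k/s/f). No change.
Rule 3: Final Devoicing: final consonant 'r' is not one of the voiced obstruents b/d/g/v/z. No change.
Final form: 'nejper'

nejper


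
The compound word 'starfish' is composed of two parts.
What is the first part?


Split 'starfish' into 'star' + 'fish'. The first part is 'star'.

star


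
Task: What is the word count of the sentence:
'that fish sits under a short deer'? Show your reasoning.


Split into words: that | fish | sits | under | a | short | deer = 7 words.

7


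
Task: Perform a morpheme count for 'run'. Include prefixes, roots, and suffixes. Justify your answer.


Decomposition: run (free morpheme) = 1 morpheme(s)

1 morphemes


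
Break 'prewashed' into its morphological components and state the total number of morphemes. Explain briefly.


Step 1: Identify prefix: 'pre' (meaning: before)
Step 2: Identify root: 'wash'
Step 3: Identify suffix(es): 'ed'
Decomposition: pre- (prefix: before) + wash (root) + -ed (suffix: past)
Total morphemes: 3

3 morphemes (pre- (prefix: before) + wash (root) + -ed (suffix: past))


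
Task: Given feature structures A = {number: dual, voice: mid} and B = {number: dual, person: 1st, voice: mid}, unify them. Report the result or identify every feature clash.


Compare features:
number: A=dual vs B=dual -> unified: dual
person: A=_ vs B=1st -> unified: 1st
voice: A=mid vs B=mid -> unified: mid
No clashes found.

Unified: {number: dual, person: 1st, voice: mid}


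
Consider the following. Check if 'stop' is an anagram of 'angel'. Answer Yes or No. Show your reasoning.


Sorted letters of 'stop': 'opst'
Sorted letters of 'angel': 'aegln'
They do not match.

No


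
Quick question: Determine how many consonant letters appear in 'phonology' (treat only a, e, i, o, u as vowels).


Consonants in 'phonology': p, h, n, l, g, y = 6 consonants.

6


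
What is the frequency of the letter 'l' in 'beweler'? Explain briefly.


Letter 'l' in 'beweler': found at position(s) 5 = 1 occurrence(s).

1


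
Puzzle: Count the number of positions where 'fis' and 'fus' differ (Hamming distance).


Alignment:
Position 1: 'f' vs 'f' = match
Position 2: 'i' vs 'u' = DIFFER
Position 3: 's' vs 's' = match
Total differences: 1

1


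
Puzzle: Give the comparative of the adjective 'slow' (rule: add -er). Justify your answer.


Apply comparative formation (add -er): 'slow' -> 'slower'.

slower


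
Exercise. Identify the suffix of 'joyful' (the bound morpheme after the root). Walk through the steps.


The word 'joyful' = 'joy' (root) + '-ful' (suffix). The suffix is '-ful'.

ful


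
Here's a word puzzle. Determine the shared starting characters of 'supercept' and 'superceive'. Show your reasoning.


Compare from the start: 7 characters match: 'superce'. Mismatch at position 8: 'p' vs 'i'.

superce


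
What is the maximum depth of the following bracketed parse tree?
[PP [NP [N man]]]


Count bracket nesting levels:
'[' at pos 0: depth = 1
'[' at pos 4: depth = 2
'[' at pos 8: depth = 3
Maximum depth reached: 3

3


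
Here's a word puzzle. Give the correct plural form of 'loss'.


Apply rule: Add -es (sibilant/fricative ending). 'loss' becomes 'losses'.

losses


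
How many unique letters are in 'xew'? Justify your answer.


Unique letters in 'xew': {e, w, x} = 3 distinct letters.

3


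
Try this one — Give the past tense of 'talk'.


Apply rule: Add -ed. 'talk' becomes 'talked'.

talked


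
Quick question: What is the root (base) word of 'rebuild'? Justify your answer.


Remove prefix 're' from 'rebuild' to get root 'build'.

build


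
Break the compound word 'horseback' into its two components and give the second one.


Split 'horseback' into 'horse' + 'back'. The second part is 'back'.

back


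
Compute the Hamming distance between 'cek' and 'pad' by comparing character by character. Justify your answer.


Alignment:
Position 1: 'c' vs 'p' = DIFFER
Position 2: 'e' vs 'a' = DIFFER
Position 3: 'k' vs 'd' = DIFFER
Total differences: 3

3


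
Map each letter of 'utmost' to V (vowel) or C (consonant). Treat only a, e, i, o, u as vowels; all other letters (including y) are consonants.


Letter mapping: u = V, t = C, m = C, o = V, s = C, t = C.

VCCVCC


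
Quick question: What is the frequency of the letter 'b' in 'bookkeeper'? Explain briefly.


Letter 'b' in 'bookkeeper': found at position(s) 1 = 1 occurrence(s).

1


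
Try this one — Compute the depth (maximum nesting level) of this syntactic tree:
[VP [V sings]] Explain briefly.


Count bracket nesting levels:
'[' at pos 0: depth = 1
'[' at pos 4: depth = 2
Maximum depth reached: 2

2


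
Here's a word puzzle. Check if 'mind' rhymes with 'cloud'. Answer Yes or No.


Rime (stressed vowel + following sounds) of 'mind': -ind = /aɪnd/
Rime of 'cloud': -oud = /aʊd/
/aɪnd/ and /aʊd/ are different ending sounds, so the words do not rhyme.

No


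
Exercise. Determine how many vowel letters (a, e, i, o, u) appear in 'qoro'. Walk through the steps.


Vowels in 'qoro': o, o = 2 vowels.

2


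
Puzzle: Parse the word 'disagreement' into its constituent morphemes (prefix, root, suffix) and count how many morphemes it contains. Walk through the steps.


Step 1: Identify prefix: 'dis' (meaning: not/apart)
Step 2: Identify root: 'agree'
Step 3: Identify suffix(es): 'ment'
Decomposition: dis- (prefix: not/apart) + agree (root) + -ment (suffix: action/result)
Total morphemes: 3

3 morphemes (dis- (prefix: not/apart) + agree (root) + -ment (suffix: action/result))


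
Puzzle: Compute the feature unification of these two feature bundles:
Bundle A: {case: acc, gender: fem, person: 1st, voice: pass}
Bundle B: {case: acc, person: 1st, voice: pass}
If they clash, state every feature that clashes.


Compare features:
case: A=acc vs B=acc -> unified: acc
gender: A=fem vs B=_ -> unified: fem
person: A=1st vs B=1st -> unified: 1st
voice: A=pass vs B=pass -> unified: pass
No clashes found.

Unified: {case: acc, gender: fem, person: 1st, voice: pass}


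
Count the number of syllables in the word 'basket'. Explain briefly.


Break 'basket' into syllables: bas-ket -> bas | ket = 2 syllables

2 syllables


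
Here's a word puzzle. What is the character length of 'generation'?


Spell out 'generation' and number each letter: g(1), e(2), n(3), e(4), r(5), a(6), t(7), i(8), o(9), n(10). Total: 10 letters.

10


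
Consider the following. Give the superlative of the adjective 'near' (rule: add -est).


Apply superlative formation (add -est): 'near' -> 'nearest'.

nearest


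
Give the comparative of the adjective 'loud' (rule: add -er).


Apply comparative formation (add -er): 'loud' -> 'louder'.

louder


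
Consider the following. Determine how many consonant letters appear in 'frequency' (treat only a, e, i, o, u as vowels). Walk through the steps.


Consonants in 'frequency': f, r, q, n, c, y = 6 consonants.

6


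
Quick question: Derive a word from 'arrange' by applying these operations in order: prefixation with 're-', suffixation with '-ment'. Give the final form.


Step 1: Add prefix 're-' to 'arrange' = 'rearrange'
Step 2: Add suffix '-ment' to 'rearrange' = 'rearrangement'

rearrangement


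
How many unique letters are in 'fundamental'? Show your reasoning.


Unique letters in 'fundamental': {a, d, e, f, l, m, n, t, u} = 9 distinct letters.

9


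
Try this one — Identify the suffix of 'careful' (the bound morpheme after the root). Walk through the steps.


The word 'careful' = 'care' (root) + '-ful' (suffix). The suffix is '-ful'.

ful


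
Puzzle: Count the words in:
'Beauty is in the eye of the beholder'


Split into words: Beauty | is | in | the | eye | of | the | beholder = 8 words.

8


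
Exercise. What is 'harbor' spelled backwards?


Reverse 'harbor' character by character: 'robrah'.

robrah


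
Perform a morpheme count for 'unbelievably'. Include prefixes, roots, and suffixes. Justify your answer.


Decomposition: un- (prefix) + believe (root) + -able (suffix) + -ly (suffix) = 4 morpheme(s)

4 morphemes


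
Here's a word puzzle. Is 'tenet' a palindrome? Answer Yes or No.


Forward: 'tenet'
Reversed: 'tenet'
They are identical.

Yes


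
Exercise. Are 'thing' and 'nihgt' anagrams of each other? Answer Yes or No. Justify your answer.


Sorted letters of 'thing': 'ghint'
Sorted letters of 'nihgt': 'ghint'
They match.

Yes


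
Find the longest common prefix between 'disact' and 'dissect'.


Compare from the start: 3 characters match: 'dis'. Mismatch at position 4: 'a' vs 's'.

dis


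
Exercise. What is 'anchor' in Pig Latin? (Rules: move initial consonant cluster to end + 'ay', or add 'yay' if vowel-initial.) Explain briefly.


'anchor' starts with a vowel, so add 'yay': 'anchoryay'.

anchoryay


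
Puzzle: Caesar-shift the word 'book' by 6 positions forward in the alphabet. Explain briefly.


Shift each letter by 6: b -> h, o -> u, o -> u, k -> q. Result: 'huuq'.

huuq


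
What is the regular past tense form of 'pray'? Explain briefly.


Apply rule: Add -ed. 'pray' becomes 'prayed'.

prayed


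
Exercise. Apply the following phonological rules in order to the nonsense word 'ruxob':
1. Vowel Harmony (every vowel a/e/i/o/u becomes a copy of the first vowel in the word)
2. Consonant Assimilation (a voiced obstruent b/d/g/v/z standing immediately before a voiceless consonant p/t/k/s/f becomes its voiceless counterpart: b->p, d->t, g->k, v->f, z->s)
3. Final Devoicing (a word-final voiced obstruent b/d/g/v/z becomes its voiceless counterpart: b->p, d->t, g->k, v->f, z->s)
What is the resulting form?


Starting form: 'ruxob'
Rule 1: Vowel Harmony: all vowels become 'u' (matching first vowel). 'ruxob' -> 'ruxub'
Rule 2: Consonant Assimilation: no voiced obstruent (b/d/g/v/z) stands immediately before a voiceless consonant (p/t/k/s/f). No change.
Rule 3: Final Devoicing: word-final voiced obstruent 'b' becomes voiceless 'p'. 'ruxub' -> 'ruxup'
Final form: 'ruxup'

ruxup


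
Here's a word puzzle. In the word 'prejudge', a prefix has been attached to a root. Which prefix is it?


The word 'prejudge' = 'pre' (prefix) + 'judge' (root). The prefix is 'pre'.

pre


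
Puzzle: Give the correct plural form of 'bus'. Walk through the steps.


Apply rule: Add -es (sibilant/fricative ending). 'bus' becomes 'buses'.

buses


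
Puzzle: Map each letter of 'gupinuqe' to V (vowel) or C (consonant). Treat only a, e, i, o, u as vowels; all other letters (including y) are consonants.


Letter mapping: g = C, u = V, p = C, i = V, n = C, u = V, q = C, e = V.

CVCVCVCV


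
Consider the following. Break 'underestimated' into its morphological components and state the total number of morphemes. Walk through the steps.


Step 1: Identify prefix: 'under' (meaning: beneath/insufficient)
Step 2: Identify root: 'estimate'
Step 3: Identify suffix(es): 'ed'
Decomposition: under- (prefix: beneath/insufficient) + estimate (root) + -ed (suffix: past)
Total morphemes: 3

3 morphemes (under- (prefix: beneath/insufficient) + estimate (root) + -ed (suffix: past))


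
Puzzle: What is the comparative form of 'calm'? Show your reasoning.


Apply comparative formation (add -er): 'calm' -> 'calmer'.

calmer


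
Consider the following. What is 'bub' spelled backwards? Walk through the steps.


Reverse 'bub' character by character: 'bub'.

bub


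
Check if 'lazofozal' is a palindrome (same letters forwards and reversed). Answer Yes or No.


Forward: 'lazofozal'
Reversed: 'lazofozal'
They are identical.

Yes


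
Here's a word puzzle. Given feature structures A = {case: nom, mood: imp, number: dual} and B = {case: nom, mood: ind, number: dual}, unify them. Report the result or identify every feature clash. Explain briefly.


Compare features:
case: A=nom vs B=nom -> unified: nom
mood: A=imp vs B=ind -> CLASH
number: A=dual vs B=dual -> unified: dual
Clash detected on feature 'mood' (imp vs ind); unification fails.

CLASH on 'mood' (imp vs ind)


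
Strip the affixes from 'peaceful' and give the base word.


Remove suffix '-ful' from 'peaceful' to get root 'peace'.

peace


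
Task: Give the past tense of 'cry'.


Apply rule: Change -y to -ied. 'cry' becomes 'cried'.

cried


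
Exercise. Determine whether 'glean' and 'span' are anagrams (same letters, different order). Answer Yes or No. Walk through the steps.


Sorted letters of 'glean': 'aegln'
Sorted letters of 'span': 'anps'
They do not match.

No


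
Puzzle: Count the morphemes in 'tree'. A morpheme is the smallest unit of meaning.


Decomposition: tree (free morpheme) = 1 morpheme(s)

1 morphemes


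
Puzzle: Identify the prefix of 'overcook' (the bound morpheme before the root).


The word 'overcook' = 'over' (prefix) + 'cook' (root). The prefix is 'over'.

over
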